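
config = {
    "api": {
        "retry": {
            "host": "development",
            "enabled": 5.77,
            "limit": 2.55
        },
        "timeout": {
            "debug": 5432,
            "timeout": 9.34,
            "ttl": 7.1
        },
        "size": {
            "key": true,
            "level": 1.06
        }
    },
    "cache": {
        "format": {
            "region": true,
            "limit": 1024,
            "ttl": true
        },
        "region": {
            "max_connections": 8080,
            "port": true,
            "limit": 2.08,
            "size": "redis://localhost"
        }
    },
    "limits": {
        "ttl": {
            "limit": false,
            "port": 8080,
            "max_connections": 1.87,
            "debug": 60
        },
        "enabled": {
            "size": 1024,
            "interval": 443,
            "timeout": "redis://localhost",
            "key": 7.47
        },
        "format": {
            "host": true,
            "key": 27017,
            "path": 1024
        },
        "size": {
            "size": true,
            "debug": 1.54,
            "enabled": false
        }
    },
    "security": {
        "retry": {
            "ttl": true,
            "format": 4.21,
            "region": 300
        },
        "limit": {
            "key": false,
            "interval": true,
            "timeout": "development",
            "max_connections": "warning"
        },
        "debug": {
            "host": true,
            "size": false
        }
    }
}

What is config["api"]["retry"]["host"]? "development"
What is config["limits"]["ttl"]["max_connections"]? 1.87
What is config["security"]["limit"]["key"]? False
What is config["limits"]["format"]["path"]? 1024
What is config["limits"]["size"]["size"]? True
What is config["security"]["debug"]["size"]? False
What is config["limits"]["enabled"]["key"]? 7.47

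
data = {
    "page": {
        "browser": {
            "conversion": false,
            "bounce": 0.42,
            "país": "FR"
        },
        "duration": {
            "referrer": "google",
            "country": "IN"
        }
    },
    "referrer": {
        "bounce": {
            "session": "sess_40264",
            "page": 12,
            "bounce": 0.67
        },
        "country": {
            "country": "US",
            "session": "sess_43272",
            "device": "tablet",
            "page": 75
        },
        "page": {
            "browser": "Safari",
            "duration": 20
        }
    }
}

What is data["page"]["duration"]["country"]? "IN"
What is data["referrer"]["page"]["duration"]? 20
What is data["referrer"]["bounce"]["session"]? "sess_40264"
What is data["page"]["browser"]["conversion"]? False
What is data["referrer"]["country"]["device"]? "tablet"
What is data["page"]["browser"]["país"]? "FR"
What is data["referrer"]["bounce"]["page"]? 12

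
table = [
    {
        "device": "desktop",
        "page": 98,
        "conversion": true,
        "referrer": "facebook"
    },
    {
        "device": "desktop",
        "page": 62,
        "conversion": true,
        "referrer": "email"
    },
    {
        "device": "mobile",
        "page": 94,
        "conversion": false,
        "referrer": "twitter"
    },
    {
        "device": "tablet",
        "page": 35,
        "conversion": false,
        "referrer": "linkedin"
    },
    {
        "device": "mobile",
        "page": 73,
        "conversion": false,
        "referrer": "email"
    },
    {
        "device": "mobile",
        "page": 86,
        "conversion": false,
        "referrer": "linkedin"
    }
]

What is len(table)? 6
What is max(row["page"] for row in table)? 98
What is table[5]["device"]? "mobile"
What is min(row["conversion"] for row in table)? False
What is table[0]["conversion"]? True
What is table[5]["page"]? 86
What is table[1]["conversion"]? True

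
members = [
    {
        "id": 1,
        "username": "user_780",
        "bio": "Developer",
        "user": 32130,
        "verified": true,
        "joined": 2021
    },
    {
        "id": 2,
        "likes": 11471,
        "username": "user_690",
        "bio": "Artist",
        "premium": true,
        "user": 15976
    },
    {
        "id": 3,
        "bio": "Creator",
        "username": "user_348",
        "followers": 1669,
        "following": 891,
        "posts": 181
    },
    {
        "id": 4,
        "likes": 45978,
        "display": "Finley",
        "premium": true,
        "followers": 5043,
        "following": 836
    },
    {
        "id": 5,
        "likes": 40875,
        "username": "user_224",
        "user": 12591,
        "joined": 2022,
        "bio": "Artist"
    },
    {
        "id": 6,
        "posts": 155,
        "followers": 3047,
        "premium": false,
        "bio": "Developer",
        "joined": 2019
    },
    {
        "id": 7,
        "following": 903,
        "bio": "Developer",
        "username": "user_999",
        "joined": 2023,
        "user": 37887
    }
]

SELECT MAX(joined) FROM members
2023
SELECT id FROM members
[1, 2, 3, 4, 5, 6, 7]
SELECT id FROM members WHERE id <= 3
[1, 2, 3]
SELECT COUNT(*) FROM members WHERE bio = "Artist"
2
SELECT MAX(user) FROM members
37887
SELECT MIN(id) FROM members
1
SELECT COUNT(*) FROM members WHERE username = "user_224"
1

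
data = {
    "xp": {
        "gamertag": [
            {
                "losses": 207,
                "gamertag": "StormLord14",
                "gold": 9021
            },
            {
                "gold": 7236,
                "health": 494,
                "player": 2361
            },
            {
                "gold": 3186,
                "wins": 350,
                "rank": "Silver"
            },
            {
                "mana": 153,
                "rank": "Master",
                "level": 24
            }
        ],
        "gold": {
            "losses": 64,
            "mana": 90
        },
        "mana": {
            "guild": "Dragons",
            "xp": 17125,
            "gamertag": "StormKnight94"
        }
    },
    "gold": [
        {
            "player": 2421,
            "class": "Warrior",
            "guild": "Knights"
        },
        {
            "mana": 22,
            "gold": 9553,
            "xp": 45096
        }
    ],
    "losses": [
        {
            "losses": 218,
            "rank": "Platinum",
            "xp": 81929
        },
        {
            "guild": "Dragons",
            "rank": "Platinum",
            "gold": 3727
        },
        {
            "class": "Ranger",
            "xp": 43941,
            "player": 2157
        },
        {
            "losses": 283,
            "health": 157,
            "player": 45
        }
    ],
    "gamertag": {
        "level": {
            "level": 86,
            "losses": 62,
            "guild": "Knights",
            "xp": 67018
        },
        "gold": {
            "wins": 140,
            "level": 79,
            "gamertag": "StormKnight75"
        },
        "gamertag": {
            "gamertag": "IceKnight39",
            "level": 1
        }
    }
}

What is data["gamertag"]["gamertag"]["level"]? 1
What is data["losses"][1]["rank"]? "Platinum"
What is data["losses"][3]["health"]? 157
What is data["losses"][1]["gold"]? 3727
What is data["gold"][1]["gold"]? 9553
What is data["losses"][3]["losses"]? 283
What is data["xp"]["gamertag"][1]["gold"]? 7236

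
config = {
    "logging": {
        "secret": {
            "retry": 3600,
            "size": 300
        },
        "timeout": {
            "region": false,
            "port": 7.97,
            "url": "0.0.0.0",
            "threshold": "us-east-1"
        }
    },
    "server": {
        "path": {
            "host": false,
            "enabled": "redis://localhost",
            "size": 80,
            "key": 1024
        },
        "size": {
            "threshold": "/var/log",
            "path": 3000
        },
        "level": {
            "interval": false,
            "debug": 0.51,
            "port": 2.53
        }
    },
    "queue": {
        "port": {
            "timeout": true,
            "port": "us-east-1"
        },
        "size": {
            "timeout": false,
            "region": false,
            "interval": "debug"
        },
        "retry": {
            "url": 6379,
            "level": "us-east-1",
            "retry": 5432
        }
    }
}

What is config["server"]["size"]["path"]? 3000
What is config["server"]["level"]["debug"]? 0.51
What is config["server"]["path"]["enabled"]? "redis://localhost"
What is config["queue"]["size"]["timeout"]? False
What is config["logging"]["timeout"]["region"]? False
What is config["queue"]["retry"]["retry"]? 5432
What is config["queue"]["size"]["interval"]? "debug"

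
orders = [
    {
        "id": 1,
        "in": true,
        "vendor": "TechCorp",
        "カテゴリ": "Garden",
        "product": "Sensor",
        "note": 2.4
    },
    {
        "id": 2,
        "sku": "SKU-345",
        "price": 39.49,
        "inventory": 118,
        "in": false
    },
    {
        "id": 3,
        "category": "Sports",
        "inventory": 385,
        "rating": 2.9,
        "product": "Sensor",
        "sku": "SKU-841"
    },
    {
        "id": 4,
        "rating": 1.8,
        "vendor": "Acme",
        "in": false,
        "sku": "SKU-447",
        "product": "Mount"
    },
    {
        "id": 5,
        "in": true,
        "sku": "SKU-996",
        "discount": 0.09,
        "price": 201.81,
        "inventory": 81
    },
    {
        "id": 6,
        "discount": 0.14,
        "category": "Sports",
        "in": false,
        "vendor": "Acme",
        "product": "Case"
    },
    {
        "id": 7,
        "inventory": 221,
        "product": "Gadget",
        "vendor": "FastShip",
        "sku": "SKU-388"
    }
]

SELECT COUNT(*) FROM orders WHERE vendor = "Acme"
2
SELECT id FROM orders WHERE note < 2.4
[]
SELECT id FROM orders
[1, 2, 3, 4, 5, 6, 7]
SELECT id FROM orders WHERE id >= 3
[3, 4, 5, 6, 7]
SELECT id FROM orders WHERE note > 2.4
[]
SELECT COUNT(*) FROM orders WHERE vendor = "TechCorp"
1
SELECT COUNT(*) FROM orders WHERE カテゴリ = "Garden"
1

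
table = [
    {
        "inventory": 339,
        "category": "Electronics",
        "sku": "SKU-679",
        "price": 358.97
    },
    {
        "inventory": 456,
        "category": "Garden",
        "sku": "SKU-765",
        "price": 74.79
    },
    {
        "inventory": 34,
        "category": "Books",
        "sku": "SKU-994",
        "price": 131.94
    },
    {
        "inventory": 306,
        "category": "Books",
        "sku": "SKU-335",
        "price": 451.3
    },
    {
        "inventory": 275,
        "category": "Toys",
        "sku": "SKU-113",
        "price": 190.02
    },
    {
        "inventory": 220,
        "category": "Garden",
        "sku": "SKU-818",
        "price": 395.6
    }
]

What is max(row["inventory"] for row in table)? 456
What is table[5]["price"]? 395.6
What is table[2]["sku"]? "SKU-994"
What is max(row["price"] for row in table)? 451.3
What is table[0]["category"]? "Electronics"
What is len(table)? 6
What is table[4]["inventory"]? 275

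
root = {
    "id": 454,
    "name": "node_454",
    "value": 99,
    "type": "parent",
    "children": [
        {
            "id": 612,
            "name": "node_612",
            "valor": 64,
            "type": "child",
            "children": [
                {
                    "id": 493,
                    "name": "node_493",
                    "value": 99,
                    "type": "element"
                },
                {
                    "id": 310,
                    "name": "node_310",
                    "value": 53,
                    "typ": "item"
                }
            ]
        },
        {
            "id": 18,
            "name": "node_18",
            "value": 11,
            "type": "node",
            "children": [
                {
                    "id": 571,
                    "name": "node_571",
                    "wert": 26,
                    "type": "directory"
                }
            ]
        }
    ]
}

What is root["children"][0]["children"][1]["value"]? 53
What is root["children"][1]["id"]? 18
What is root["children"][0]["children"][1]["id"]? 310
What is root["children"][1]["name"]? "node_18"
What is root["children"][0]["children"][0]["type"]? "element"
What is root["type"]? "parent"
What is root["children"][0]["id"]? 612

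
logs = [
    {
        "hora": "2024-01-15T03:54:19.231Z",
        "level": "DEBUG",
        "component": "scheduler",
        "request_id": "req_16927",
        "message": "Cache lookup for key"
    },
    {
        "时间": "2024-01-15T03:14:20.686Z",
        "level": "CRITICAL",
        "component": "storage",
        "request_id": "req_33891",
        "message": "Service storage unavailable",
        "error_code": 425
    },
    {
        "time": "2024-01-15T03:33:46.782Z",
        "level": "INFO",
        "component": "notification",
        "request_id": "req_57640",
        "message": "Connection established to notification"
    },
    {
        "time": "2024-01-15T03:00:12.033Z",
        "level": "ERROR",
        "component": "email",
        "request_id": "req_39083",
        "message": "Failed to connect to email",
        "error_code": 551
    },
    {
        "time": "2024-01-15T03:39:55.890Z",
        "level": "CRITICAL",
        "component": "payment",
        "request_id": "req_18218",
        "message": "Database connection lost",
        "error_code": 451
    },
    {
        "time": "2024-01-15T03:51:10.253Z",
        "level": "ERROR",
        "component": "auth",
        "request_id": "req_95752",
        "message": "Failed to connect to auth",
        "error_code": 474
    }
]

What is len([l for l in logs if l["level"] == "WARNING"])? 0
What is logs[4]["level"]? "CRITICAL"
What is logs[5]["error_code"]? 474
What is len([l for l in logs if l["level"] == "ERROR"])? 2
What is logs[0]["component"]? "scheduler"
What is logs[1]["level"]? "CRITICAL"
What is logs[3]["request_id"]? "req_39083"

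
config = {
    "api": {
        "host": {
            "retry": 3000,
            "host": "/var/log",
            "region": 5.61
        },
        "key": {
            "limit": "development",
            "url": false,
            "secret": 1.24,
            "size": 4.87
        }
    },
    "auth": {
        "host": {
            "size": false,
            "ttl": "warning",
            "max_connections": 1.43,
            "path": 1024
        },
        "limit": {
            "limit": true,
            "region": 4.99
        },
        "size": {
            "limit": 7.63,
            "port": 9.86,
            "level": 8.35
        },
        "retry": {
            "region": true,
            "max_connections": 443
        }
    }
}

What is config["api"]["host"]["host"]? "/var/log"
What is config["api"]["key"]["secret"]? 1.24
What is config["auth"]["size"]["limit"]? 7.63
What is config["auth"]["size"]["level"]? 8.35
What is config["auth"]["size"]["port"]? 9.86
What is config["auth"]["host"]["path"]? 1024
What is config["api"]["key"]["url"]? False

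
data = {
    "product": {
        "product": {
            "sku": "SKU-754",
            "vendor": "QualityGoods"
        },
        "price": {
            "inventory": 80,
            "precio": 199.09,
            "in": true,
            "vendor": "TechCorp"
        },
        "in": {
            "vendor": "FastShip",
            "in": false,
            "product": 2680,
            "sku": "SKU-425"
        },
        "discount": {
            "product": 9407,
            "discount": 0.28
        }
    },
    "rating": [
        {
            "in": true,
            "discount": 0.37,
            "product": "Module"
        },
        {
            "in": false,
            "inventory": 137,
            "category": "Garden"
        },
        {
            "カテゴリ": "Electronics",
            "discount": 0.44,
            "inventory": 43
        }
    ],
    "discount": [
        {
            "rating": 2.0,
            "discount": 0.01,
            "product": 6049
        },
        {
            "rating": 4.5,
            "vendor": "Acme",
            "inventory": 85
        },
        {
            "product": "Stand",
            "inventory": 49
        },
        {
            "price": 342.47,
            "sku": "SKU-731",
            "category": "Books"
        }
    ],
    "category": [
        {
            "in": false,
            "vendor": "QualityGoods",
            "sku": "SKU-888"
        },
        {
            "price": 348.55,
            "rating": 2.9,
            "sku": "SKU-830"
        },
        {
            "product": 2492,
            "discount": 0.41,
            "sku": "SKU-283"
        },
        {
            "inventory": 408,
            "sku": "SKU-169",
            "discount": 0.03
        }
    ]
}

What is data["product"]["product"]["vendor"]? "QualityGoods"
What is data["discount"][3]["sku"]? "SKU-731"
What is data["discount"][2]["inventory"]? 49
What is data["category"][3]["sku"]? "SKU-169"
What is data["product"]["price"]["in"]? True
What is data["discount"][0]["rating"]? 2.0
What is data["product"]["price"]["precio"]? 199.09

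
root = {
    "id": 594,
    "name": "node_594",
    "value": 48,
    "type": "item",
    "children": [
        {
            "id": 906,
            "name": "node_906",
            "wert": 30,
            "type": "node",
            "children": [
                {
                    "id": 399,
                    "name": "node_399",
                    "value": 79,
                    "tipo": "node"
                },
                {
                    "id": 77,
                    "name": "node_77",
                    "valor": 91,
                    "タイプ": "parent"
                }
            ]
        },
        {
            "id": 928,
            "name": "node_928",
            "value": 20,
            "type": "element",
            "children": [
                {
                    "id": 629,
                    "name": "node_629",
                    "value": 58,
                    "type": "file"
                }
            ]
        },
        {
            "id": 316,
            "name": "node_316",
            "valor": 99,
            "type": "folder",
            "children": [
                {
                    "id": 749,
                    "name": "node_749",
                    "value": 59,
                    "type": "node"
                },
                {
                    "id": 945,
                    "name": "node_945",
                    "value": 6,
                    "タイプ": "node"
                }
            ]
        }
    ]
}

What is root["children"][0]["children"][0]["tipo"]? "node"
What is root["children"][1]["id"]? 928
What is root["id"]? 594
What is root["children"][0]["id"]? 906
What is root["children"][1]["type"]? "element"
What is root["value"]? 48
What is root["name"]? "node_594"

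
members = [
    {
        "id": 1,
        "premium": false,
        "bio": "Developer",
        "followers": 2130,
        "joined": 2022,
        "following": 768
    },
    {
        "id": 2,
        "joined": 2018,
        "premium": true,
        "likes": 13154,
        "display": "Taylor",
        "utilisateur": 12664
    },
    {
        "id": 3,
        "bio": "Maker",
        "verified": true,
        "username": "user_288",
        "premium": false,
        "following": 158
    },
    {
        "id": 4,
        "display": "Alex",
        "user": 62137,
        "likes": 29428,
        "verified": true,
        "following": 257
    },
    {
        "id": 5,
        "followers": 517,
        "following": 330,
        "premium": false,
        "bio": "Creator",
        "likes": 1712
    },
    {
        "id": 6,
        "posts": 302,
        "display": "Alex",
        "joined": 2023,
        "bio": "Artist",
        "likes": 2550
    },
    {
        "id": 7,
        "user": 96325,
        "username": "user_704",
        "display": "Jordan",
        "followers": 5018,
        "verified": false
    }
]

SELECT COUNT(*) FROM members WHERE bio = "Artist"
1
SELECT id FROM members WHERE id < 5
[1, 2, 3, 4]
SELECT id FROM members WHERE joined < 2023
[1, 2]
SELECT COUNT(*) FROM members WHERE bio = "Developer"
1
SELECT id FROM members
[1, 2, 3, 4, 5, 6, 7]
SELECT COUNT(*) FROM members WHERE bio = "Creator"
1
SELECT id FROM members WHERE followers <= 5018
[1, 5, 7]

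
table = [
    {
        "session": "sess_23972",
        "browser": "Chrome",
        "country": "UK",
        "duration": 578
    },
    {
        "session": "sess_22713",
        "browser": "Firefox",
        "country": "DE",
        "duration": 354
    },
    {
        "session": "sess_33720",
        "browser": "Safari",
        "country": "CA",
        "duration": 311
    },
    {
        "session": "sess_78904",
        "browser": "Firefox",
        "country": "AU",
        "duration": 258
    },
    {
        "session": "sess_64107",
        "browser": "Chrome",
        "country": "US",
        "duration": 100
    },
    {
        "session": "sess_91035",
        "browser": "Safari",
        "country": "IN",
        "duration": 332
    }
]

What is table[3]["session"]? "sess_78904"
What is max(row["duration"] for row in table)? 578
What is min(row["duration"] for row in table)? 100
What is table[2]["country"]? "CA"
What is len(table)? 6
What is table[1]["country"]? "DE"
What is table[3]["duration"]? 258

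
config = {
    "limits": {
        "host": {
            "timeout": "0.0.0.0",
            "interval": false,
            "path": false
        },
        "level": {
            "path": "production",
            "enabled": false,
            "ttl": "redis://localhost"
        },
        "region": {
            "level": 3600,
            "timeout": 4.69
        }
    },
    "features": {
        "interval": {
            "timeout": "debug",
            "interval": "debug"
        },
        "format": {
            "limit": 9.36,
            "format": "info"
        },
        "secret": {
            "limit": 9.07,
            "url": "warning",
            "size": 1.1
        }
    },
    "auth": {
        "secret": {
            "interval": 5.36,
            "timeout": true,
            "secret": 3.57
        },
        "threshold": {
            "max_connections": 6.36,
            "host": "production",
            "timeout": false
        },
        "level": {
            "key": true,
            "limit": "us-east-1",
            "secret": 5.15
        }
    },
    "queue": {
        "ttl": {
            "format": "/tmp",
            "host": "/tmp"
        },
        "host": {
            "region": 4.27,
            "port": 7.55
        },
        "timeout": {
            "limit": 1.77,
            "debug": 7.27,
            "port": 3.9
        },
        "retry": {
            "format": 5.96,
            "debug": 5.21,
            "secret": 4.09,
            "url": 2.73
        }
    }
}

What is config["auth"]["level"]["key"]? True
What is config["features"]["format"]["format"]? "info"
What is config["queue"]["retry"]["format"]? 5.96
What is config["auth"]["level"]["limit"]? "us-east-1"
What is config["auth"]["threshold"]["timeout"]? False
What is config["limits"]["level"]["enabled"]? False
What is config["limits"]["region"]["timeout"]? 4.69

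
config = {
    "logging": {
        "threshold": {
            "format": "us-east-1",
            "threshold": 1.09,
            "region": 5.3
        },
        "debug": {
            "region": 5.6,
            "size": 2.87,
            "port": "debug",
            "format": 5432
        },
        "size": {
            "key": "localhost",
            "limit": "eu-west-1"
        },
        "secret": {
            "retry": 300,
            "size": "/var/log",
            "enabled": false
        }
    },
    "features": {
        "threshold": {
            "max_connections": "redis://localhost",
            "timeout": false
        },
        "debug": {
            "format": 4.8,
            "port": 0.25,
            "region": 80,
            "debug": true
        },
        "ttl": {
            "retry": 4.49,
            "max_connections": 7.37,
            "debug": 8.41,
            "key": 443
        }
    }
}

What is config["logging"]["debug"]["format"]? 5432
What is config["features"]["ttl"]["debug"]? 8.41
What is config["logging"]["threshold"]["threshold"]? 1.09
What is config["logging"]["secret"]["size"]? "/var/log"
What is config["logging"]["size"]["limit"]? "eu-west-1"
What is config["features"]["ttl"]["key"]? 443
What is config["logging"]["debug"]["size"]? 2.87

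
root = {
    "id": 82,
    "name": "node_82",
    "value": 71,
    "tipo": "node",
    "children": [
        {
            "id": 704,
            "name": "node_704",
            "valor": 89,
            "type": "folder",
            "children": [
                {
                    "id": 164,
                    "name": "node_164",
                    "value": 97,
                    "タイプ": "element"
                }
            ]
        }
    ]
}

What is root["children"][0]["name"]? "node_704"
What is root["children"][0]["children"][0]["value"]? 97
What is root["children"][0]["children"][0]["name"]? "node_164"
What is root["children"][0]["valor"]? 89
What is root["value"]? 71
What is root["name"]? "node_82"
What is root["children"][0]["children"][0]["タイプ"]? "element"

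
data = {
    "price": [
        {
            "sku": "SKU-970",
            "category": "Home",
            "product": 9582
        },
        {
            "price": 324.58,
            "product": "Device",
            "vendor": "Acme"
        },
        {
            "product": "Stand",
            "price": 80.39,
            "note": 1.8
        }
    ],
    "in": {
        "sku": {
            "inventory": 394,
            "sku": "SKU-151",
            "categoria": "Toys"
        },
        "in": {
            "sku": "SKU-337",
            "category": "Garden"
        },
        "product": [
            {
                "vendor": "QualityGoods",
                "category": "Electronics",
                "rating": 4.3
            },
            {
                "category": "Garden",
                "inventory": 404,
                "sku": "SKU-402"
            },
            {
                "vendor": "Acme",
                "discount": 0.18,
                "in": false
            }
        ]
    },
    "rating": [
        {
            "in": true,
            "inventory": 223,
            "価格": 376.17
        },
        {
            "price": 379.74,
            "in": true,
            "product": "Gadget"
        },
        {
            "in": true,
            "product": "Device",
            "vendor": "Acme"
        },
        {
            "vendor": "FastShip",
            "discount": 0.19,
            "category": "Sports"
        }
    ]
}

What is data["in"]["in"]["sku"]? "SKU-337"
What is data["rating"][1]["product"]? "Gadget"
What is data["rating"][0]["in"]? True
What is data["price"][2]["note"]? 1.8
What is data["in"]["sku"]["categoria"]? "Toys"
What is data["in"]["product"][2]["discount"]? 0.18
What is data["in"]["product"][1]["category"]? "Garden"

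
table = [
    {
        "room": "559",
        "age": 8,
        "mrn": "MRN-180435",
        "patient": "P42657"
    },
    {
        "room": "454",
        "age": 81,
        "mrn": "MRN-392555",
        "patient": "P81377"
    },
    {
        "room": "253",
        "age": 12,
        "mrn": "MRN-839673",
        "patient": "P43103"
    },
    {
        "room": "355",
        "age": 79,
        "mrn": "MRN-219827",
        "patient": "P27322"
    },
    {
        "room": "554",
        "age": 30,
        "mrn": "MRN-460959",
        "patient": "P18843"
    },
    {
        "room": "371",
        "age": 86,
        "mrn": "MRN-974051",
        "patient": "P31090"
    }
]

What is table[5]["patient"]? "P31090"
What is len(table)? 6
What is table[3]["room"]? "355"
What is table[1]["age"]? 81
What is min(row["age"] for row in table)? 8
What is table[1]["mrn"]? "MRN-392555"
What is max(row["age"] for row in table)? 86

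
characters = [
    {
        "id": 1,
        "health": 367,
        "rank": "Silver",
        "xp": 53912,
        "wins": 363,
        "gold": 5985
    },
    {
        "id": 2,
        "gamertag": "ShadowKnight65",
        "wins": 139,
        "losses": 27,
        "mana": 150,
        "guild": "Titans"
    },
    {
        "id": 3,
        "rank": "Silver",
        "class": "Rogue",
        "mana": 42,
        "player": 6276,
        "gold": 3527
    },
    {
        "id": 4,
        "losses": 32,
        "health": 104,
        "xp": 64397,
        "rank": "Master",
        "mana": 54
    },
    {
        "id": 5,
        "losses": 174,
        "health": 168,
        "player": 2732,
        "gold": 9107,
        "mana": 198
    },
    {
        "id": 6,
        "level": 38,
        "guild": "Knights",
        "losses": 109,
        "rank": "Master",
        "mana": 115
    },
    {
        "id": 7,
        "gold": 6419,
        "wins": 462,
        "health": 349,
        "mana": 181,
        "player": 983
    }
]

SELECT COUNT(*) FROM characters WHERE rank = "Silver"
2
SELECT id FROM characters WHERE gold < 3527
[]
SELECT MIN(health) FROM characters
104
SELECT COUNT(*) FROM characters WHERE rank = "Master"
2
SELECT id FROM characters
[1, 2, 3, 4, 5, 6, 7]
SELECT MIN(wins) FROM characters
139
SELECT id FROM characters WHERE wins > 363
[7]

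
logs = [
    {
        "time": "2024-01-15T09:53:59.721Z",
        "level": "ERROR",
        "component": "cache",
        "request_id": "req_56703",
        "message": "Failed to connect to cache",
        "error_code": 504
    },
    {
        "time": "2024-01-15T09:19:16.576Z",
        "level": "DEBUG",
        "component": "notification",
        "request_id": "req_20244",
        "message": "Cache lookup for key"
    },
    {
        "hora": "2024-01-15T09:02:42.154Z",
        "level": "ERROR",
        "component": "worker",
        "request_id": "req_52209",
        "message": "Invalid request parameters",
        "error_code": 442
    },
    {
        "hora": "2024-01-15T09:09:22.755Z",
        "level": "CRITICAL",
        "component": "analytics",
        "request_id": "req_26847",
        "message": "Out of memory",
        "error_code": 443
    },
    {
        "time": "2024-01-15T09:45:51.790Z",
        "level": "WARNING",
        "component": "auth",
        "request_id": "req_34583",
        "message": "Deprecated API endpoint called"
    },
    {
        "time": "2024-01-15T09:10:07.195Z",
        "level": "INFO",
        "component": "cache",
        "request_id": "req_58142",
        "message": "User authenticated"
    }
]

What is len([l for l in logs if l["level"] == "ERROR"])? 2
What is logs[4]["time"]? "2024-01-15T09:45:51.790Z"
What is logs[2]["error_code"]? 442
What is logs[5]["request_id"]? "req_58142"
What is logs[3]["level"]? "CRITICAL"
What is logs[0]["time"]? "2024-01-15T09:53:59.721Z"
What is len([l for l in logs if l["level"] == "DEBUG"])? 1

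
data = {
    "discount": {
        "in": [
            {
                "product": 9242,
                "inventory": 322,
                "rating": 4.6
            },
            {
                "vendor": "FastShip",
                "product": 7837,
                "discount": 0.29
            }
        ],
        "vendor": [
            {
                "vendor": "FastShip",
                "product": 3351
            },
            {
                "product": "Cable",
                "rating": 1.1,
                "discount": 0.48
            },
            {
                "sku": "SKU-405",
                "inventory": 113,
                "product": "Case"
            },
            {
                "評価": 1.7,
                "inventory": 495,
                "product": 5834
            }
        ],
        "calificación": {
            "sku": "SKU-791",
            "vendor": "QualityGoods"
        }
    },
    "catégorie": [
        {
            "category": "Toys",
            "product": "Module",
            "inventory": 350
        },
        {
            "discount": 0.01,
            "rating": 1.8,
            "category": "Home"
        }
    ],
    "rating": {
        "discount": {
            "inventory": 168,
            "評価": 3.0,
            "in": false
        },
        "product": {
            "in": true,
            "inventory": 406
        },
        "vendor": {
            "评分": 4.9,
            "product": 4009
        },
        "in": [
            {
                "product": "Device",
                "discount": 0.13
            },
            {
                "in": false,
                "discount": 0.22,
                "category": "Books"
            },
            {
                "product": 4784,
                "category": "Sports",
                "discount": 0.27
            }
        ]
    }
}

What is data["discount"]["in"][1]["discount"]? 0.29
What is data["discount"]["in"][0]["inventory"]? 322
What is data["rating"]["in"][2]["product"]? 4784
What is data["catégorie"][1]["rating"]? 1.8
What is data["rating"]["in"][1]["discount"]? 0.22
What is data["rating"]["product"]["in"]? True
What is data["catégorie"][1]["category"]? "Home"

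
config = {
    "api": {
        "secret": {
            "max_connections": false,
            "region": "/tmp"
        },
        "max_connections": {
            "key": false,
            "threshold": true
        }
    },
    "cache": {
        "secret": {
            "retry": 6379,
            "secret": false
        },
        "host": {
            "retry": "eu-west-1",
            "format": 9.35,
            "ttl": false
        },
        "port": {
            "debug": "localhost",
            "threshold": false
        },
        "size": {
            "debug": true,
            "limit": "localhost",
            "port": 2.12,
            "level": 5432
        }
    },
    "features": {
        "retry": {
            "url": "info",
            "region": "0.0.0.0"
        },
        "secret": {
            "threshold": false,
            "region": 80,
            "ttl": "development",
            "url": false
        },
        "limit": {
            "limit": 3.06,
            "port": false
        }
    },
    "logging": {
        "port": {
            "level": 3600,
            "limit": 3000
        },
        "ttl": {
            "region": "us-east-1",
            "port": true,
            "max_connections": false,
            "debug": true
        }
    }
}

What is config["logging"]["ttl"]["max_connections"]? False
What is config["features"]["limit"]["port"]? False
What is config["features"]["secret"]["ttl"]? "development"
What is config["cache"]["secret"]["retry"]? 6379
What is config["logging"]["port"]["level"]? 3600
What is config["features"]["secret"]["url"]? False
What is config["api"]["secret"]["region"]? "/tmp"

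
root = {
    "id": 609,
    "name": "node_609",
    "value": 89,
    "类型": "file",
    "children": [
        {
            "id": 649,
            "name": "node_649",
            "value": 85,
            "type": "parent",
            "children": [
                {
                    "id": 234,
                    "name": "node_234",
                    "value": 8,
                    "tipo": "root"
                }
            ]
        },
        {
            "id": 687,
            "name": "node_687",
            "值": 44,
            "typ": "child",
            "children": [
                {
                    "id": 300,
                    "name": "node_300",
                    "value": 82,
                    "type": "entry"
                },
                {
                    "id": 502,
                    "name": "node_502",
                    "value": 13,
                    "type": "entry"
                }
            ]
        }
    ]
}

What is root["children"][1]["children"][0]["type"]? "entry"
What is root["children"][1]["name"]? "node_687"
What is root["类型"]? "file"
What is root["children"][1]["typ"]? "child"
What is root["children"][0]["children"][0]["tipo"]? "root"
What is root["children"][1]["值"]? 44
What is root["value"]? 89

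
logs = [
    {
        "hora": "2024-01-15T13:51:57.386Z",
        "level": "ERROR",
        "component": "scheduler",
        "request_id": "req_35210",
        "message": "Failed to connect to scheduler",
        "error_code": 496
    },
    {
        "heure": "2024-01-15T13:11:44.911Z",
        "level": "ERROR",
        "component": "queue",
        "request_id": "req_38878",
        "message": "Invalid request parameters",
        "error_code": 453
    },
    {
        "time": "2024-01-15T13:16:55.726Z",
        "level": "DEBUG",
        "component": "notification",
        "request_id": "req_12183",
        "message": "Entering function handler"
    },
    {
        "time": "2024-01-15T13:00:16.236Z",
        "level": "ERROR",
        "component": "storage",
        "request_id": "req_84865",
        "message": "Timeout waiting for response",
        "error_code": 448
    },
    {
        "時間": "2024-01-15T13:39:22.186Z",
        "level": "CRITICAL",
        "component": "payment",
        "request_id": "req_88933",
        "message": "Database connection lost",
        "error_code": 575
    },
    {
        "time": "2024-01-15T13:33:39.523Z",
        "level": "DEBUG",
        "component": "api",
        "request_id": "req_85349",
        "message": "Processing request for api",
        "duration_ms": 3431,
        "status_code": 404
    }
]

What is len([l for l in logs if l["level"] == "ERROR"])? 3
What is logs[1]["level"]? "ERROR"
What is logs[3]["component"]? "storage"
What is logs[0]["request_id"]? "req_35210"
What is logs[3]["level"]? "ERROR"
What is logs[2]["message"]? "Entering function handler"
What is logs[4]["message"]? "Database connection lost"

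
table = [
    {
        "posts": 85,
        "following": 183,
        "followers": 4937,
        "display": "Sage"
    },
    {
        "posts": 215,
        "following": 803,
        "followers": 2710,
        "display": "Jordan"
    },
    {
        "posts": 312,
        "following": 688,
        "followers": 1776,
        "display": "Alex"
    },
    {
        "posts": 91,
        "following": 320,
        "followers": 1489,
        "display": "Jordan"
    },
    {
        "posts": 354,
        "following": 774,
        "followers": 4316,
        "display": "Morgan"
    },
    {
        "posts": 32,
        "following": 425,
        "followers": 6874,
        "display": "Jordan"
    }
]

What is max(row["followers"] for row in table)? 6874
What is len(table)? 6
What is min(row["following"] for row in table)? 183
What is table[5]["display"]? "Jordan"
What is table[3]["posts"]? 91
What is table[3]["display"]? "Jordan"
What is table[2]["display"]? "Alex"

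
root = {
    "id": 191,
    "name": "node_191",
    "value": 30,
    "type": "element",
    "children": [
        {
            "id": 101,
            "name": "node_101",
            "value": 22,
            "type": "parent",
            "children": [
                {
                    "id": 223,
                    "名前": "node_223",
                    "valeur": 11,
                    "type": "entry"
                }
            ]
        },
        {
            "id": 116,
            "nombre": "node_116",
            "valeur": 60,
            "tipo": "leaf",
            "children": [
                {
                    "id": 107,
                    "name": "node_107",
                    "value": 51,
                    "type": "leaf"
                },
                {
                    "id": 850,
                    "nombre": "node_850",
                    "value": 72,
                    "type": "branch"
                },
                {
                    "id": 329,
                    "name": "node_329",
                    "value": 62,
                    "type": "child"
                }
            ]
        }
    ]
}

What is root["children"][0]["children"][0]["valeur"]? 11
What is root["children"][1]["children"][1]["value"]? 72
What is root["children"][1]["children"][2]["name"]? "node_329"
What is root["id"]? 191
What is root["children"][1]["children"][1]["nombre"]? "node_850"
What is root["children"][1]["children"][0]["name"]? "node_107"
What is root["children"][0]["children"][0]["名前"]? "node_223"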